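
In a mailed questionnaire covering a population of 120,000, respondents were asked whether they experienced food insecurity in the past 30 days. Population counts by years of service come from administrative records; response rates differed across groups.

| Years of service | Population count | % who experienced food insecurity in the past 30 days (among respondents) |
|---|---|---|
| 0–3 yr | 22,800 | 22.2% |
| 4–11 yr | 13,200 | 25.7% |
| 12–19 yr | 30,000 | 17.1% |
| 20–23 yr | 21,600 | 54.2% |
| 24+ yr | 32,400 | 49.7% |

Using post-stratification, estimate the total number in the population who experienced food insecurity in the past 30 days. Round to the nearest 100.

41,400

Each cell contributes its population count × the respondent rate:
  0–3 yr: 22,800 × 22.2% = 5061.6
  4–11 yr: 13,200 × 25.7% = 3392.4
  12–19 yr: 30,000 × 17.1% = 5130
  20–23 yr: 21,600 × 54.2% = 11707.2
  24+ yr: 32,400 × 49.7% = 16102.8
Estimated total = 41,394 → 41,400.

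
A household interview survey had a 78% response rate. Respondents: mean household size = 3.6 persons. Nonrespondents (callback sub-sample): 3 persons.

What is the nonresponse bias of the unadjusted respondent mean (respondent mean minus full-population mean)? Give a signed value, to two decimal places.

Nonresponse fraction = 1 − 0.78 = 0.22.
Bias = (nonresponse fraction) × (respondent mean − nonrespondent mean)
     = 0.22 × (3.6 − 3) = 0.22 × 0.6 = 0.132.

+0.13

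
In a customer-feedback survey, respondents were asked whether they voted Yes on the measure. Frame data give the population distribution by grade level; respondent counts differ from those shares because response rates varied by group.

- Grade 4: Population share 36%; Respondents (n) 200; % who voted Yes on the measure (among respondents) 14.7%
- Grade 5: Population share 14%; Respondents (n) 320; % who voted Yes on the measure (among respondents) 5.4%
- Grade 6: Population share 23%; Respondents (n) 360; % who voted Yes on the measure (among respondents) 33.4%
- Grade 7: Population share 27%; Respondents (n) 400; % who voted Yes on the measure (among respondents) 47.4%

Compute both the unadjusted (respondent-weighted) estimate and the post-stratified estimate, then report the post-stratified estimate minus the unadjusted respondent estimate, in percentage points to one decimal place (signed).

Unadjusted (pooled respondent) estimate weights by respondent counts:
  (200/1280)×14.7 + (320/1280)×5.4 + (360/1280)×33.4 + (400/1280)×47.4 = 27.8531%
Post-stratifying to population shares instead:
  0.36×14.7 + 0.14×5.4 + 0.23×33.4 + 0.27×47.4 = 26.528%
Difference = 26.528 − 27.8531 = -1.3251 pp.

-1.3 percentage points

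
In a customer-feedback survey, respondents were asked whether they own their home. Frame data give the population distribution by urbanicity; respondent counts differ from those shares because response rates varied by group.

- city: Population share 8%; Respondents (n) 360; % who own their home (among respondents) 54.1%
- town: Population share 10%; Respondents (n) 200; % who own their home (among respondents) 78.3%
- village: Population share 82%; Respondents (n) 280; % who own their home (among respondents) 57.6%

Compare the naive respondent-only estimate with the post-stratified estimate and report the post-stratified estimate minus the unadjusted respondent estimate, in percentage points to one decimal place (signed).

-1.6 percentage points

Naive respondent-only estimate (weights = respondent counts):
  (360/840)×54.1 + (200/840)×78.3 + (280/840)×57.6 = 61.0286%
Reweighting by population urbanicity shares:
  0.08×54.1 + 0.1×78.3 + 0.82×57.6 = 59.39%
Difference = 59.39 − 61.0286 = -1.6386 pp.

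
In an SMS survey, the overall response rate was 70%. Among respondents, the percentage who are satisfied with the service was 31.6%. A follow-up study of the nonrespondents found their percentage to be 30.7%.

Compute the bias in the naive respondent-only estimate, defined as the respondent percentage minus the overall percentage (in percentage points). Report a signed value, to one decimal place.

Nonresponse fraction = 1 − 0.7 = 0.3.
Bias = (nonresponse fraction) × (respondent percentage − nonrespondent percentage)
     = 0.3 × (31.6 − 30.7) = 0.3 × 0.9 = 0.27.

+0.3 percentage points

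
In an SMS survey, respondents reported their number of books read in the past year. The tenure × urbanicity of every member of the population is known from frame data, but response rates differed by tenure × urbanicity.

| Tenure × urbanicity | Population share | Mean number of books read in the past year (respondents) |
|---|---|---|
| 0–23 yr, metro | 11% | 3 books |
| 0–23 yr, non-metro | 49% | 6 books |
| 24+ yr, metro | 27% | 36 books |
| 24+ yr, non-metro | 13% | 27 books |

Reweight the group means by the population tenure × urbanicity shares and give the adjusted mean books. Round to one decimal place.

16.5

Post-stratification weights by population share, not respondent share:
  0–23 yr, metro: 0.11 × 3 = 0.33
  0–23 yr, non-metro: 0.49 × 6 = 2.94
  24+ yr, metro: 0.27 × 36 = 9.72
  24+ yr, non-metro: 0.13 × 27 = 3.51
Post-stratified estimate = 16.5 → 16.5.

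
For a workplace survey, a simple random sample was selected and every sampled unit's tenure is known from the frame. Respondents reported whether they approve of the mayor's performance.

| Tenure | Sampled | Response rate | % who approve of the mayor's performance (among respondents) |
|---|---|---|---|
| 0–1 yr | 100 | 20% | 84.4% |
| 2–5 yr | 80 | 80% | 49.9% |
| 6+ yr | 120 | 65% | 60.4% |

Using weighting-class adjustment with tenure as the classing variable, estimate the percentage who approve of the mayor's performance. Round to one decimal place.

65.6%

Each respondent's weight = sampled/responded in their class; summing within a class gives n_sampled, so:
  0–1 yr: 100 × 84.4 = 8440
  2–5 yr: 80 × 49.9 = 3992
  6+ yr: 120 × 60.4 = 7248
Adjusted estimate = 19,680 / 300 = 65.6 → 65.6%.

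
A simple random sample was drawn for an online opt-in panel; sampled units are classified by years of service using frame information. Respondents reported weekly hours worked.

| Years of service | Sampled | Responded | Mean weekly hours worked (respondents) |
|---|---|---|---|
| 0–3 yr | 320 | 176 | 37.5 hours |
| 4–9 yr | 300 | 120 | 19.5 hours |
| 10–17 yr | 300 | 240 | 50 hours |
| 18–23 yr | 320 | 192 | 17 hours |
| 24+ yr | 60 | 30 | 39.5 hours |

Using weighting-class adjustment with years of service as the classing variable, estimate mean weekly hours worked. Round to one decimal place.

Class response rates: 0–3 yr 176/320 = 55%, 4–9 yr 120/300 = 40%, 10–17 yr 240/300 = 80%, 18–23 yr 192/320 = 60%, 24+ yr 30/60 = 50%.
Each respondent's weight = sampled/responded in their class; summing within a class gives n_sampled, so:
  0–3 yr: 320 × 37.5 = 12,000
  4–9 yr: 300 × 19.5 = 5850
  10–17 yr: 300 × 50 = 15,000
  18–23 yr: 320 × 17 = 5440
  24+ yr: 60 × 39.5 = 2370
Adjusted estimate = 40,660 / 1,300 = 31.2769 → 31.3.

31.3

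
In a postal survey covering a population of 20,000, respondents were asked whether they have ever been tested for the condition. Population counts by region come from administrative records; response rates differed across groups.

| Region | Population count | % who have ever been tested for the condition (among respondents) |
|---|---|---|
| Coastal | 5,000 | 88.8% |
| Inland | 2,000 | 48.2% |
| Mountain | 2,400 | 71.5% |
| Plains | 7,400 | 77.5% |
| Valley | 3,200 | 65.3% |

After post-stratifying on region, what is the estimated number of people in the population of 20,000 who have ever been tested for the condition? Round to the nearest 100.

Estimated count per cell = population count × respondent percentage:
  Coastal: 5,000 × 88.8% = 4440
  Inland: 2,000 × 48.2% = 964
  Mountain: 2,400 × 71.5% = 1716
  Plains: 7,400 × 77.5% = 5735
  Valley: 3,200 × 65.3% = 2089.6
Estimated total = 14944.6 → 14,900.

14,900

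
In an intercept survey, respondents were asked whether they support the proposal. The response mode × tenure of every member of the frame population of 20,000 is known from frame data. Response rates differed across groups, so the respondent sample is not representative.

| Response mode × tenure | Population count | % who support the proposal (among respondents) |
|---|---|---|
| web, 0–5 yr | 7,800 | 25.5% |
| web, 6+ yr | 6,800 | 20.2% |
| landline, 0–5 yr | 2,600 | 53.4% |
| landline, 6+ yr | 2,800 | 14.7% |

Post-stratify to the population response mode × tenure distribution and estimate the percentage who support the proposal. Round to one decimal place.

25.8%

Each cell contributes population-share × respondent value:
  web, 0–5 yr: (7,800/20,000) × 25.5 = 9.945
  web, 6+ yr: (6,800/20,000) × 20.2 = 6.868
  landline, 0–5 yr: (2,600/20,000) × 53.4 = 6.942
  landline, 6+ yr: (2,800/20,000) × 14.7 = 2.058
Post-stratified estimate = 25.813 → 25.8%.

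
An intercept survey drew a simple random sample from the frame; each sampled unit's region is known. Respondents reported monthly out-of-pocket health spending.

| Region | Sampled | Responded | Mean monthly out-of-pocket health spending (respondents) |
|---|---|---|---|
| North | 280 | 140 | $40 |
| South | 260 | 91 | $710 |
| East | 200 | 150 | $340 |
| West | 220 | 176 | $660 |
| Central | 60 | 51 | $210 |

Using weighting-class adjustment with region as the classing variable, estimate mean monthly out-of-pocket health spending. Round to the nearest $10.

Class response rates: North 140/280 = 50%, South 91/260 = 35%, East 150/200 = 75%, West 176/220 = 80%, Central 51/60 = 85%.
Each respondent's weight = sampled/responded in their class; summing within a class gives n_sampled, so:
  North: 280 × 40 = 11,200
  South: 260 × 710 = 184,600
  East: 200 × 340 = 68,000
  West: 220 × 660 = 145,200
  Central: 60 × 210 = 12,600
Adjusted estimate = 421,600 / 1,020 = 413.333 → $410.

$410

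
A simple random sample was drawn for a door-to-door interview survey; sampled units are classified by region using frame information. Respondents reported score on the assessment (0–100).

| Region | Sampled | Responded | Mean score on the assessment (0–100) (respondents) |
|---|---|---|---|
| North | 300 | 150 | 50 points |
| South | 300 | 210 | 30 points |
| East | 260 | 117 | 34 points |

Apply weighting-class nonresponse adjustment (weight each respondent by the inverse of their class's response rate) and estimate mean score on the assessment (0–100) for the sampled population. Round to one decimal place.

Response rates by class: North 150/300 = 50%, South 210/300 = 70%, East 117/260 = 45%.
Each respondent's weight = sampled/responded in their class; summing within a class gives n_sampled, so:
  North: 300 × 50 = 15,000
  South: 300 × 30 = 9000
  East: 260 × 34 = 8840
Adjusted estimate = 32,840 / 860 = 38.186 → 38.2.

38.2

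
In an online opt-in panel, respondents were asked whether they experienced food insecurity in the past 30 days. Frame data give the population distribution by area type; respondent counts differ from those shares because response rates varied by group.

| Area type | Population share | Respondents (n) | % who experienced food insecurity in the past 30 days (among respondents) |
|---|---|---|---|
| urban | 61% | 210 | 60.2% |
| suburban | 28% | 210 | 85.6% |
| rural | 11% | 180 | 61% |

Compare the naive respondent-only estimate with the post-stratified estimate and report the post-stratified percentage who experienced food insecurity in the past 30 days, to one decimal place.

67.4%

Naive respondent-only estimate (weights = respondent counts):
  (210/600)×60.2 + (210/600)×85.6 + (180/600)×61 = 69.33%
Post-stratifying to population shares instead:
  0.61×60.2 + 0.28×85.6 + 0.11×61 = 67.4%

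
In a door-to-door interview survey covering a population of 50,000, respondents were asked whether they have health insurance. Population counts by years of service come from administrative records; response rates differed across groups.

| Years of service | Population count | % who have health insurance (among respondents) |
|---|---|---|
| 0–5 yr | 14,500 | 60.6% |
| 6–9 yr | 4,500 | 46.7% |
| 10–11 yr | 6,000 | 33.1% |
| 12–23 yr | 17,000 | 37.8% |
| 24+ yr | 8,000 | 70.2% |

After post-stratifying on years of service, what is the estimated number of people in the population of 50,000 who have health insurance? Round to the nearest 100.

Each cell contributes its population count × the respondent rate:
  0–5 yr: 14,500 × 60.6% = 8787
  6–9 yr: 4,500 × 46.7% = 2101.5
  10–11 yr: 6,000 × 33.1% = 1986
  12–23 yr: 17,000 × 37.8% = 6426
  24+ yr: 8,000 × 70.2% = 5616
Estimated total = 24916.5 → 24,900.

24,900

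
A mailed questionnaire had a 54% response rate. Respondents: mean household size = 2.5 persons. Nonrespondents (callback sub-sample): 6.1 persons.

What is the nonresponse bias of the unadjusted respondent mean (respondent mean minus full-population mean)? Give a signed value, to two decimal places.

Nonresponse fraction = 1 − 0.54 = 0.46.
Bias = (nonresponse fraction) × (respondent mean − nonrespondent mean)
     = 0.46 × (2.5 − 6.1) = 0.46 × -3.6 = -1.656.

-1.66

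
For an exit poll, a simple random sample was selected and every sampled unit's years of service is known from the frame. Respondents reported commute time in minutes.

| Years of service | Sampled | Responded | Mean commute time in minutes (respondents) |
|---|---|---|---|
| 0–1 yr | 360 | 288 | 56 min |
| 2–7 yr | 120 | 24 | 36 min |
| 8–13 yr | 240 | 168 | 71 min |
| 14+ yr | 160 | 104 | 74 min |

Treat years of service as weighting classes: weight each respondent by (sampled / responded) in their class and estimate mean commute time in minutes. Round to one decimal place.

Response rates by class: 0–1 yr 288/360 = 80%, 2–7 yr 24/120 = 20%, 8–13 yr 168/240 = 70%, 14+ yr 104/160 = 65%.
Inverse-response-rate weighting restores each class to its sampled count, so class totals weight by n_sampled:
  0–1 yr: 360 × 56 = 20,160
  2–7 yr: 120 × 36 = 4320
  8–13 yr: 240 × 71 = 17,040
  14+ yr: 160 × 74 = 11,840
Adjusted estimate = 53,360 / 880 = 60.6364 → 60.6.

60.6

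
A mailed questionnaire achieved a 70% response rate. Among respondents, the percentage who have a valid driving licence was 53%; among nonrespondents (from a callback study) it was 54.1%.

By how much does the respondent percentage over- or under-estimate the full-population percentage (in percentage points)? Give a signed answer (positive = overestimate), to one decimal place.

-0.3 percentage points

Nonresponse fraction = 1 − 0.7 = 0.3.
Bias = (nonresponse fraction) × (respondent percentage − nonrespondent percentage)
     = 0.3 × (53 − 54.1) = 0.3 × -1.1 = -0.33.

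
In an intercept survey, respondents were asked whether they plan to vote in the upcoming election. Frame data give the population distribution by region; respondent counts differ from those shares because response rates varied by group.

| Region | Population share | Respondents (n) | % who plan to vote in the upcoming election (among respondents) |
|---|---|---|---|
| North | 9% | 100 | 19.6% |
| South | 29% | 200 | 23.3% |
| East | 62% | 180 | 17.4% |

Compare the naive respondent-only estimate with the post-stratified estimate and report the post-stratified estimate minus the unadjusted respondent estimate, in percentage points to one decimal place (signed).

-1.0 percentage points

Without adjustment, the pooled respondent share is:
  (100/480)×19.6 + (200/480)×23.3 + (180/480)×17.4 = 20.3167%
Post-stratified estimate weights by population shares:
  0.09×19.6 + 0.29×23.3 + 0.62×17.4 = 19.309%
Difference = 19.309 − 20.3167 = -1.0077 pp.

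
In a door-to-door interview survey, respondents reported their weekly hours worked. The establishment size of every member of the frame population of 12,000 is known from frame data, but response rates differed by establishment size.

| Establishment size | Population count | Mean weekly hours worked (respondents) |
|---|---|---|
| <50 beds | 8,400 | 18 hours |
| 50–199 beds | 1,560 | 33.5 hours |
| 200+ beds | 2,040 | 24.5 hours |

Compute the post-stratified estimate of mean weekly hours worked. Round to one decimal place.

Each cell contributes population-share × respondent value:
  <50 beds: (8,400/12,000) × 18 = 12.6
  50–199 beds: (1,560/12,000) × 33.5 = 4.355
  200+ beds: (2,040/12,000) × 24.5 = 4.165
Post-stratified estimate = 21.12 → 21.1.

21.1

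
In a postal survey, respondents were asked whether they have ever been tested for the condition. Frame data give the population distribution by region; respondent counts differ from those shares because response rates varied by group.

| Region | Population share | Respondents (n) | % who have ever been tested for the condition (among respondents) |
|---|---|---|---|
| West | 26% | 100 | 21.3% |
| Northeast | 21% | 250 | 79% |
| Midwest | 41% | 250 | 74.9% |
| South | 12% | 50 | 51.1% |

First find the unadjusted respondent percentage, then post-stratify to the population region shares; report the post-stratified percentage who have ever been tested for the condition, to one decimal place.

Naive respondent-only estimate (weights = respondent counts):
  (100/650)×21.3 + (250/650)×79 + (250/650)×74.9 + (50/650)×51.1 = 66.4%
Post-stratifying to population shares instead:
  0.26×21.3 + 0.21×79 + 0.41×74.9 + 0.12×51.1 = 58.969%

59.0%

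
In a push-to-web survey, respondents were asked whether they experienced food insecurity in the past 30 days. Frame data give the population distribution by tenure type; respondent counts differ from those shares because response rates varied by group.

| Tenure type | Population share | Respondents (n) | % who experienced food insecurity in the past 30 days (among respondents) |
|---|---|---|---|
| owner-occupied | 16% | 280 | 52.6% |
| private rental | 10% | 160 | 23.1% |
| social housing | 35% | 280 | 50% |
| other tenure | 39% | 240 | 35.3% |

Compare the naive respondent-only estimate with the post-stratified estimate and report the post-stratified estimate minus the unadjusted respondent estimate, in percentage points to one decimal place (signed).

-0.6 percentage points

Without adjustment, the pooled respondent share is:
  (280/960)×52.6 + (160/960)×23.1 + (280/960)×50 + (240/960)×35.3 = 42.6%
Post-stratified estimate weights by population shares:
  0.16×52.6 + 0.1×23.1 + 0.35×50 + 0.39×35.3 = 41.993%
Difference = 41.993 − 42.6 = -0.607 pp.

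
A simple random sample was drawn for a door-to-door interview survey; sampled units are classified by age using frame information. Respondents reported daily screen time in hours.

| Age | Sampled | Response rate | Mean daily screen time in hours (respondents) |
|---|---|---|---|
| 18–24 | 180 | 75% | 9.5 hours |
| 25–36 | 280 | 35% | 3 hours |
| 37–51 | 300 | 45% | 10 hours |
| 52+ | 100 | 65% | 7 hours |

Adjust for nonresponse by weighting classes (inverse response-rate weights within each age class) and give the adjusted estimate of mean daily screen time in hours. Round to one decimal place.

Each respondent's weight = sampled/responded in their class; summing within a class gives n_sampled, so:
  18–24: 180 × 9.5 = 1710
  25–36: 280 × 3 = 840
  37–51: 300 × 10 = 3000
  52+: 100 × 7 = 700
Adjusted estimate = 6250 / 860 = 7.26744 → 7.3.

7.3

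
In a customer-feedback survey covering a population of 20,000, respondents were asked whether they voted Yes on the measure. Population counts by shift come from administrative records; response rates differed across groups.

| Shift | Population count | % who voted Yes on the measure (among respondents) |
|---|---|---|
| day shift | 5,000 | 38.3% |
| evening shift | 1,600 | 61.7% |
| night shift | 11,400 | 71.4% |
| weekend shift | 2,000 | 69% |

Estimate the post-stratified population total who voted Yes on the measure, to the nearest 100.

Estimated count per cell = population count × respondent percentage:
  day shift: 5,000 × 38.3% = 1915
  evening shift: 1,600 × 61.7% = 987.2
  night shift: 11,400 × 71.4% = 8139.6
  weekend shift: 2,000 × 69% = 1380
Estimated total = 12421.8 → 12,400.

12,400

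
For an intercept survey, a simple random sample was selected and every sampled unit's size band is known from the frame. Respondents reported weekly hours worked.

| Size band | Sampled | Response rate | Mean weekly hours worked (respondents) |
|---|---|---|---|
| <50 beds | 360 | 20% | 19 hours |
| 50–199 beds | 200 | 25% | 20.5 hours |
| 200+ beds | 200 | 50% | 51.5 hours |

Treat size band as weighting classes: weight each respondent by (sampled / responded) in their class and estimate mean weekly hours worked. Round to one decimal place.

27.9

With weight = n_sampled/n_responded per class, the weighted class total is n_sampled:
  <50 beds: 360 × 19 = 6840
  50–199 beds: 200 × 20.5 = 4100
  200+ beds: 200 × 51.5 = 10,300
Adjusted estimate = 21,240 / 760 = 27.9474 → 27.9.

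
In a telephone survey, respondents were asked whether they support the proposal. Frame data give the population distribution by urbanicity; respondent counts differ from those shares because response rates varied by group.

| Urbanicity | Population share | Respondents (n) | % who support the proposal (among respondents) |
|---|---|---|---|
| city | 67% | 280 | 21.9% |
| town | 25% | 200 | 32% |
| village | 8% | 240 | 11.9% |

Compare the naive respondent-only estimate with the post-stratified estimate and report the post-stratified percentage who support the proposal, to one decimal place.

23.6%

Without adjustment, the pooled respondent share is:
  (280/720)×21.9 + (200/720)×32 + (240/720)×11.9 = 21.3722%
Reweighting by population urbanicity shares:
  0.67×21.9 + 0.25×32 + 0.08×11.9 = 23.625%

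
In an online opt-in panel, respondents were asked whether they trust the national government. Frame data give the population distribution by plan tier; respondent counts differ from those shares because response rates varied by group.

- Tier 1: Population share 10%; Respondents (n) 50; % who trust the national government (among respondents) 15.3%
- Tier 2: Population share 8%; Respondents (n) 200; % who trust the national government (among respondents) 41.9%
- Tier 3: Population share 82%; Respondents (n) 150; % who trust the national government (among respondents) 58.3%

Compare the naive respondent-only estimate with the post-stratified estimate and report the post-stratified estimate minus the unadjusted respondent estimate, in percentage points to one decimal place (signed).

+8.0 percentage points

Without adjustment, the pooled respondent share is:
  (50/400)×15.3 + (200/400)×41.9 + (150/400)×58.3 = 44.725%
Post-stratifying to population shares instead:
  0.1×15.3 + 0.08×41.9 + 0.82×58.3 = 52.688%
Difference = 52.688 − 44.725 = 7.963 pp.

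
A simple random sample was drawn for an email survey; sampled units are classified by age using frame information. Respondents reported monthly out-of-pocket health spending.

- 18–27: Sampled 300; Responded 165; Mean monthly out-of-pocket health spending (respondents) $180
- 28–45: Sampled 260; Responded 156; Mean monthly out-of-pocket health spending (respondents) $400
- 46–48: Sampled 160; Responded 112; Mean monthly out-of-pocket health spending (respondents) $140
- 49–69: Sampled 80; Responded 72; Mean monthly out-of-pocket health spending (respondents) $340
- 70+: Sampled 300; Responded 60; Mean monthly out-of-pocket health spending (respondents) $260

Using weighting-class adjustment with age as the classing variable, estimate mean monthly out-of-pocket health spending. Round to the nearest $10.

$260

Response rates by class: 18–27 165/300 = 55%, 28–45 156/260 = 60%, 46–48 112/160 = 70%, 49–69 72/80 = 90%, 70+ 60/300 = 20%.
Each respondent's weight = sampled/responded in their class; summing within a class gives n_sampled, so:
  18–27: 300 × 180 = 54,000
  28–45: 260 × 400 = 104,000
  46–48: 160 × 140 = 22,400
  49–69: 80 × 340 = 27,200
  70+: 300 × 260 = 78,000
Adjusted estimate = 285,600 / 1,100 = 259.636 → $260.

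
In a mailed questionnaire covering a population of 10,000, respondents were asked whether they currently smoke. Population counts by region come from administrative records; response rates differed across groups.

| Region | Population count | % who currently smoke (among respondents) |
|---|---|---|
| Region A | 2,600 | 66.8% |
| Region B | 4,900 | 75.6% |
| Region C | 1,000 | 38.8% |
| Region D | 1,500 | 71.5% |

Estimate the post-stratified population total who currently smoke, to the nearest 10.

Each cell contributes its population count × the respondent rate:
  Region A: 2,600 × 66.8% = 1736.8
  Region B: 4,900 × 75.6% = 3704.4
  Region C: 1,000 × 38.8% = 388
  Region D: 1,500 × 71.5% = 1072.5
Estimated total = 6901.7 → 6,900.

6,900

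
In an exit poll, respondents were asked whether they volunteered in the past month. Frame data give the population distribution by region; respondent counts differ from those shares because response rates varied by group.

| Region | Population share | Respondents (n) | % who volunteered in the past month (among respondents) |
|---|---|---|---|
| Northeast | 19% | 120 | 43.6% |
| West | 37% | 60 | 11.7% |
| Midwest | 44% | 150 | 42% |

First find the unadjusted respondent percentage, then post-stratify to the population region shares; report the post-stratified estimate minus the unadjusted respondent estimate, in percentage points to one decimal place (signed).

Unadjusted (pooled respondent) estimate weights by respondent counts:
  (120/330)×43.6 + (60/330)×11.7 + (150/330)×42 = 37.0727%
Reweighting by population region shares:
  0.19×43.6 + 0.37×11.7 + 0.44×42 = 31.093%
Difference = 31.093 − 37.0727 = -5.9797 pp.

-6.0 percentage points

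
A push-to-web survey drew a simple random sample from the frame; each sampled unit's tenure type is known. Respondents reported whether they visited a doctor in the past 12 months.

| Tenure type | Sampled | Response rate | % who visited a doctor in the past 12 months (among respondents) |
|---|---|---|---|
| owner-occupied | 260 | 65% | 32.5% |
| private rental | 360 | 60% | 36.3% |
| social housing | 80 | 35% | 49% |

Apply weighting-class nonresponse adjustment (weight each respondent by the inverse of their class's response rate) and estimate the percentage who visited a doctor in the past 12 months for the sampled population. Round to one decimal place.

36.3%

Weighting each respondent by the inverse class response rate inflates each class back to its sampled size, so the class weight is n_sampled:
  owner-occupied: 260 × 32.5 = 8450
  private rental: 360 × 36.3 = 13068
  social housing: 80 × 49 = 3920
Adjusted estimate = 25,438 / 700 = 36.34 → 36.3%.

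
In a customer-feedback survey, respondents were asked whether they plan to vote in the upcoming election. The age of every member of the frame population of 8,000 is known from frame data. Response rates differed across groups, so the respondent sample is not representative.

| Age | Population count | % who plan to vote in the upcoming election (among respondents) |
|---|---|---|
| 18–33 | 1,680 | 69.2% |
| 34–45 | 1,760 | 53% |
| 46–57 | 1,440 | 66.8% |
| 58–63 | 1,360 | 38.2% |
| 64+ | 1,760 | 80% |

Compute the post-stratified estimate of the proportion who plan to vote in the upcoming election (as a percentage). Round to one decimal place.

Each cell contributes population-share × respondent value:
  18–33: (1,680/8,000) × 69.2 = 14.532
  34–45: (1,760/8,000) × 53 = 11.66
  46–57: (1,440/8,000) × 66.8 = 12.024
  58–63: (1,360/8,000) × 38.2 = 6.494
  64+: (1,760/8,000) × 80 = 17.6
Post-stratified estimate = 62.31 → 62.3%.

62.3%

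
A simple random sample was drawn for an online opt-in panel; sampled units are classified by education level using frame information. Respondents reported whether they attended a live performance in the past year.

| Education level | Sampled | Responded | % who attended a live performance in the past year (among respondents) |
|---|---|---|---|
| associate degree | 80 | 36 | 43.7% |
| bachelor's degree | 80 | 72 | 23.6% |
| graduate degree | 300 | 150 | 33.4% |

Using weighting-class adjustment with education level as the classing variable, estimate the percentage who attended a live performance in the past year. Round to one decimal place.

Class response rates: associate degree 36/80 = 45%, bachelor's degree 72/80 = 90%, graduate degree 150/300 = 50%.
With weight = n_sampled/n_responded per class, the weighted class total is n_sampled:
  associate degree: 80 × 43.7 = 3496
  bachelor's degree: 80 × 23.6 = 1888
  graduate degree: 300 × 33.4 = 10,020
Adjusted estimate = 15,404 / 460 = 33.487 → 33.5%.

33.5%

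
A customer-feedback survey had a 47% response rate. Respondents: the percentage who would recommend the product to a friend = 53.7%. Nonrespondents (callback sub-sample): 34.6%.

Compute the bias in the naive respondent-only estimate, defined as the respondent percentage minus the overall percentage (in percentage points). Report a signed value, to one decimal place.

Nonresponse fraction = 1 − 0.47 = 0.53.
Bias = (nonresponse fraction) × (respondent percentage − nonrespondent percentage)
     = 0.53 × (53.7 − 34.6) = 0.53 × 19.1 = 10.123.

+10.1 percentage points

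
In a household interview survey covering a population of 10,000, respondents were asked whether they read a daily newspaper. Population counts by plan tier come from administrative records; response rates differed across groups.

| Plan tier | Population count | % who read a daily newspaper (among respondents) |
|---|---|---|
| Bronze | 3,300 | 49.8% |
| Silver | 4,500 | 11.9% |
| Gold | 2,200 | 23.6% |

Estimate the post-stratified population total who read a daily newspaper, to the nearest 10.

2,700

Apply each group's respondent rate to its population count:
  Bronze: 3,300 × 49.8% = 1643.4
  Silver: 4,500 × 11.9% = 535.5
  Gold: 2,200 × 23.6% = 519.2
Estimated total = 2698.1 → 2,700.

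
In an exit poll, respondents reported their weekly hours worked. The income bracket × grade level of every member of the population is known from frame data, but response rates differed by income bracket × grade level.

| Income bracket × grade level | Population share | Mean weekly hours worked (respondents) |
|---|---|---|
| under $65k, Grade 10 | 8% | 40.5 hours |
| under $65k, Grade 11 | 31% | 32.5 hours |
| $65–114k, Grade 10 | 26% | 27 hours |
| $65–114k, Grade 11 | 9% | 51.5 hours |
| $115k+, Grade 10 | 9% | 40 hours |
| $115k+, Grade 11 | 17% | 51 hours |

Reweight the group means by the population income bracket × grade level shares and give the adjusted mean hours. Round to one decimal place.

Weight each group's respondent value by its population share:
  under $65k, Grade 10: 0.08 × 40.5 = 3.24
  under $65k, Grade 11: 0.31 × 32.5 = 10.075
  $65–114k, Grade 10: 0.26 × 27 = 7.02
  $65–114k, Grade 11: 0.09 × 51.5 = 4.635
  $115k+, Grade 10: 0.09 × 40 = 3.6
  $115k+, Grade 11: 0.17 × 51 = 8.67
Post-stratified estimate = 37.24 → 37.2.

37.2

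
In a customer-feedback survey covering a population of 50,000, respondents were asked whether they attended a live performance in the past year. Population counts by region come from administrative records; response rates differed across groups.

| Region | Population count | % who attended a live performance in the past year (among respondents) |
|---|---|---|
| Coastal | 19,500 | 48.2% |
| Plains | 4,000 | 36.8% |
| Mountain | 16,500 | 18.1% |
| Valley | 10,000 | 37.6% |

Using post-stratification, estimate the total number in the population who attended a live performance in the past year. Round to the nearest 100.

17,600

Apply each group's respondent rate to its population count:
  Coastal: 19,500 × 48.2% = 9399
  Plains: 4,000 × 36.8% = 1472
  Mountain: 16,500 × 18.1% = 2986.5
  Valley: 10,000 × 37.6% = 3760
Estimated total = 17617.5 → 17,600.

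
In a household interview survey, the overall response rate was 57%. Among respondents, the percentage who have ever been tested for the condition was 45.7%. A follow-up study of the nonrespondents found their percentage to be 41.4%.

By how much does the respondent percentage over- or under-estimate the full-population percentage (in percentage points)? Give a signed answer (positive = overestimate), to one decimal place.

Nonresponse fraction = 1 − 0.57 = 0.43.
Bias = (nonresponse fraction) × (respondent percentage − nonrespondent percentage)
     = 0.43 × (45.7 − 41.4) = 0.43 × 4.3 = 1.849.

+1.8 percentage points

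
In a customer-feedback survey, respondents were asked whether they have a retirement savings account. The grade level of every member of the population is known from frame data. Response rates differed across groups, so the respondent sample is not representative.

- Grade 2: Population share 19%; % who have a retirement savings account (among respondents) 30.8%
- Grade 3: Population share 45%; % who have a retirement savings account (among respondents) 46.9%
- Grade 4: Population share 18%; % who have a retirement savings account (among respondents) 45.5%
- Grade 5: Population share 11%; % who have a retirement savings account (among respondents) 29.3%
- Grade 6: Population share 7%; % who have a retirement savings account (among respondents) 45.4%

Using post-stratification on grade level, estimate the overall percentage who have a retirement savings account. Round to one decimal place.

Post-stratification weights by population share, not respondent share:
  Grade 2: 0.19 × 30.8 = 5.852
  Grade 3: 0.45 × 46.9 = 21.105
  Grade 4: 0.18 × 45.5 = 8.19
  Grade 5: 0.11 × 29.3 = 3.223
  Grade 6: 0.07 × 45.4 = 3.178
Post-stratified estimate = 41.548 → 41.5%.

41.5%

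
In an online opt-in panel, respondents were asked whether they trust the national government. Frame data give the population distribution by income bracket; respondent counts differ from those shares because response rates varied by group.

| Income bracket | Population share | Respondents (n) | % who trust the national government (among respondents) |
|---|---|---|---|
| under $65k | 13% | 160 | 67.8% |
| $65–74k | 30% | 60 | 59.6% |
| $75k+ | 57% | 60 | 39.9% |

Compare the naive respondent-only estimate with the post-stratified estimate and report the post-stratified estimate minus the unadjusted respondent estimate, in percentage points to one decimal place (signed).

-10.6 percentage points

Unadjusted (pooled respondent) estimate weights by respondent counts:
  (160/280)×67.8 + (60/280)×59.6 + (60/280)×39.9 = 60.0643%
Post-stratified estimate weights by population shares:
  0.13×67.8 + 0.3×59.6 + 0.57×39.9 = 49.437%
Difference = 49.437 − 60.0643 = -10.6273 pp.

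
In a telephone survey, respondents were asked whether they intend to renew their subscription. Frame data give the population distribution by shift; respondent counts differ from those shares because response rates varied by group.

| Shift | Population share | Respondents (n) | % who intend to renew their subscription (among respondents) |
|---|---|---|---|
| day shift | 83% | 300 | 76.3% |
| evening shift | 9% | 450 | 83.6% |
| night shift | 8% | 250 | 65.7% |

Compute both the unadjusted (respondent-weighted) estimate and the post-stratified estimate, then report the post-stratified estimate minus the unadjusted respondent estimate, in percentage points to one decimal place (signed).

Naive respondent-only estimate (weights = respondent counts):
  (300/1000)×76.3 + (450/1000)×83.6 + (250/1000)×65.7 = 76.935%
Post-stratified estimate weights by population shares:
  0.83×76.3 + 0.09×83.6 + 0.08×65.7 = 76.109%
Difference = 76.109 − 76.935 = -0.826 pp.

-0.8 percentage points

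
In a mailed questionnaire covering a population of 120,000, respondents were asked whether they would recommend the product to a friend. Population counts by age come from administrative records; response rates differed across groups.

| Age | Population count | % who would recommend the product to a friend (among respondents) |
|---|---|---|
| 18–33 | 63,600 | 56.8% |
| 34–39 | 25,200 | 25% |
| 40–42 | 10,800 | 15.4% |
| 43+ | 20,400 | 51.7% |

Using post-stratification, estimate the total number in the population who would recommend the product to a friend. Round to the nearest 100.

54,600

Each cell contributes its population count × the respondent rate:
  18–33: 63,600 × 56.8% = 36124.8
  34–39: 25,200 × 25% = 6300
  40–42: 10,800 × 15.4% = 1663.2
  43+: 20,400 × 51.7% = 10546.8
Estimated total = 54634.8 → 54,600.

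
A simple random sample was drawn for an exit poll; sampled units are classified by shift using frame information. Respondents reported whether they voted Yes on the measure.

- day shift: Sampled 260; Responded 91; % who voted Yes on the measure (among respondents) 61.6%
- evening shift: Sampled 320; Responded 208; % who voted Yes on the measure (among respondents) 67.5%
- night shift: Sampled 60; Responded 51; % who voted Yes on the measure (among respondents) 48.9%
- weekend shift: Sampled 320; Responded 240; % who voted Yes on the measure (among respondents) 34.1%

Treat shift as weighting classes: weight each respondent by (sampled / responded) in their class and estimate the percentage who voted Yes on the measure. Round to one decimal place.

53.6%

Class response rates: day shift 91/260 = 35%, evening shift 208/320 = 65%, night shift 51/60 = 85%, weekend shift 240/320 = 75%.
Weighting each respondent by the inverse class response rate inflates each class back to its sampled size, so the class weight is n_sampled:
  day shift: 260 × 61.6 = 16,016
  evening shift: 320 × 67.5 = 21,600
  night shift: 60 × 48.9 = 2934
  weekend shift: 320 × 34.1 = 10,912
Adjusted estimate = 51,462 / 960 = 53.6063 → 53.6%.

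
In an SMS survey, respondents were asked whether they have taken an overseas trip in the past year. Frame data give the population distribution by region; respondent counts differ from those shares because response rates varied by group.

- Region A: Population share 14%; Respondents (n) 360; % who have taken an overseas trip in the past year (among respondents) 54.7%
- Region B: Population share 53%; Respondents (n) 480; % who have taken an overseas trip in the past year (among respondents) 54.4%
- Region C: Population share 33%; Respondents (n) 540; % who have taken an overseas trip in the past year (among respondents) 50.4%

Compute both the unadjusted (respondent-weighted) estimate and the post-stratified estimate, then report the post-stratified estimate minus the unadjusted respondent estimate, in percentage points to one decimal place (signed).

+0.2 percentage points

Unadjusted (pooled respondent) estimate weights by respondent counts:
  (360/1380)×54.7 + (480/1380)×54.4 + (540/1380)×50.4 = 52.913%
Reweighting by population region shares:
  0.14×54.7 + 0.53×54.4 + 0.33×50.4 = 53.122%
Difference = 53.122 − 52.913 = 0.209 pp.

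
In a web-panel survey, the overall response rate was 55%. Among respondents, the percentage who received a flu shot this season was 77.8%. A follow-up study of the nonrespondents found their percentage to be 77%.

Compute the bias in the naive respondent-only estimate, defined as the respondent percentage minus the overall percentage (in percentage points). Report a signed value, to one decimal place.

+0.4 percentage points

Nonresponse fraction = 1 − 0.55 = 0.45.
Bias = (nonresponse fraction) × (respondent percentage − nonrespondent percentage)
     = 0.45 × (77.8 − 77) = 0.45 × 0.8 = 0.36.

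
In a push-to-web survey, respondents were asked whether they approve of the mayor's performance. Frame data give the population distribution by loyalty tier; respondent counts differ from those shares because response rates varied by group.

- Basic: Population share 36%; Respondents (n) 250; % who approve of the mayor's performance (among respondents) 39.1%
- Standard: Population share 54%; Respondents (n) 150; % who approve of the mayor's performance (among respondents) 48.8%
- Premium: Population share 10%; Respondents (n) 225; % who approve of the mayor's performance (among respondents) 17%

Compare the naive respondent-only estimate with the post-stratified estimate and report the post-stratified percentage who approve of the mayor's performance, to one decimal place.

42.1%

Unadjusted (pooled respondent) estimate weights by respondent counts:
  (250/625)×39.1 + (150/625)×48.8 + (225/625)×17 = 33.472%
Post-stratified estimate weights by population shares:
  0.36×39.1 + 0.54×48.8 + 0.1×17 = 42.128%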